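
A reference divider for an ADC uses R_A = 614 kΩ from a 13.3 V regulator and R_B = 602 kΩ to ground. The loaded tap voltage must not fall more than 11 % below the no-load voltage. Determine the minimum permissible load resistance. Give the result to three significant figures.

Output resistance R_th = R_A‖R_B = (614 × 602)/1216 = 304.0 kΩ.
The fractional drop is R_th/(R_th + R_L); requiring this ≤ 0.110 gives R_L ≥ R_th(1/0.110 − 1) = 304.0 × 8.091 = 2.46 MΩ.

R_L(min) ≈ 2.46 MΩ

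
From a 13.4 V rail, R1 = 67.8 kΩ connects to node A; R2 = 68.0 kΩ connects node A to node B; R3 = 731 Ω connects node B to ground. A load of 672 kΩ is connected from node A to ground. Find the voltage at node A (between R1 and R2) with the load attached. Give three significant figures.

Below node A the series string R2+R3 = 68730 Ω sits in parallel with the 672000 Ω load: 62350 Ω.
V_A = 13.4 × 62350/(67800 + 62350) = 6.42 V.

V ≈ 6.42 V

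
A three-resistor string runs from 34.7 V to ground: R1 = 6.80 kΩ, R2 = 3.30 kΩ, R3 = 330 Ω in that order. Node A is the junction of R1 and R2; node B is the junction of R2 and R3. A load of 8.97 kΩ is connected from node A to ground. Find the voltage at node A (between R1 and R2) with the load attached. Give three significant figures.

Below node A the series string R2+R3 = 3630 Ω sits in parallel with the 8970 Ω load: 2584 Ω.
V_A = 34.7 × 2584/(6800 + 2584) = 9.56 V.

V ≈ 9.56 V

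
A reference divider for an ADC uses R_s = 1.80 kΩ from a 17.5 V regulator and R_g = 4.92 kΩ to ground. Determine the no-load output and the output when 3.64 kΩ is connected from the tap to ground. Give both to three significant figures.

Unloaded: 12.8 V; loaded: 9.41 V

Open-circuit: V = 17.5 × 4.92/(1.80 + 4.92) = 12.8 V.
With the load, R_g becomes R_g‖R_L = 2.092 kΩ, so V = 17.5 × 2.092/3.892 = 9.41 V.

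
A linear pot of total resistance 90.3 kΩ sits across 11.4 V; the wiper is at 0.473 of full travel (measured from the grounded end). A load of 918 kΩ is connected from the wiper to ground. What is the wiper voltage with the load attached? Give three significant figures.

V ≈ 5.26 V

The wiper splits the pot into (1−α)R = 47.59 kΩ above and αR = 42.71 kΩ below.
Lower section ‖ load = 40.81 kΩ.
V_wiper = 11.4 × 40.81/(47.59 + 40.81) = 5.26 V.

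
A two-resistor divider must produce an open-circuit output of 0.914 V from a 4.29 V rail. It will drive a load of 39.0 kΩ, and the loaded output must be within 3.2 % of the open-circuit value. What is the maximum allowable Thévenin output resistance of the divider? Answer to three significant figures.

R_th ≤ 1.29 kΩ

Loading drop = R_th/(R_th + R_L) ≤ 0.0320, so R_th ≤ R_L · ε/(1−ε) = 39.0 kΩ × 0.0320/0.9680 = 1.29 kΩ.
(Any R1, R2 with R2/(R1+R2) = 0.213 and R1‖R2 ≤ 1.29 kΩ will meet the spec.)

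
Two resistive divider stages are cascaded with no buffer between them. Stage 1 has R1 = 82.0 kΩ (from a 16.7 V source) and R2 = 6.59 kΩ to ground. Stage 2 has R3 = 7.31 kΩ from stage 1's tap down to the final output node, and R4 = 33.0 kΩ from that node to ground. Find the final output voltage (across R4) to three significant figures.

V_out ≈ 0.883 V

Stage 2 presents R3+R4 = 40.31 kΩ as a load on stage 1's tap.
Stage 1's lower leg becomes R2‖(R3+R4) = 5.664 kΩ, so V_mid = 16.7 × 5.664/87.66 = 1.079 V.
Stage 2 is itself unloaded: V_out = V_mid × R4/(R3+R4) = 1.079 × 33.0/40.31 = 0.883 V.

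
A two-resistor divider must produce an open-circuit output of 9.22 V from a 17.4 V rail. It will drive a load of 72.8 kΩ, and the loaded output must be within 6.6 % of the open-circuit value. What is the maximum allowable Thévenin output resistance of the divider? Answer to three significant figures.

R_th ≤ 5.14 kΩ

Loading drop = R_th/(R_th + R_L) ≤ 0.0660, so R_th ≤ R_L · ε/(1−ε) = 72.8 kΩ × 0.0660/0.9340 = 5.14 kΩ.
(Any R1, R2 with R2/(R1+R2) = 0.530 and R1‖R2 ≤ 5.14 kΩ will meet the spec.)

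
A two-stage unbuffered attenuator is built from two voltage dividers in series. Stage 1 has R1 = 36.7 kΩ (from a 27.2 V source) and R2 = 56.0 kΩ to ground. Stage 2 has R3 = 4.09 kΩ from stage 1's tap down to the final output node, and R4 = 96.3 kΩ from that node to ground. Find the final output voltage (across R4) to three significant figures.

Stage 2 presents R3+R4 = 100.4 kΩ as a load on stage 1's tap.
Stage 1's lower leg becomes R2‖(R3+R4) = 35.95 kΩ, so V_mid = 27.2 × 35.95/72.65 = 13.46 V.
Stage 2 is itself unloaded: V_out = V_mid × R4/(R3+R4) = 13.46 × 96.3/100.4 = 12.9 V.

V_out ≈ 12.9 V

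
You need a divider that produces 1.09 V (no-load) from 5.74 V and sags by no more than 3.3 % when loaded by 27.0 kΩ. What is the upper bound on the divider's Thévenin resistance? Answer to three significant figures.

R_th ≤ 921 Ω

Loading drop = R_th/(R_th + R_L) ≤ 0.0330, so R_th ≤ R_L · ε/(1−ε) = 27.0 kΩ × 0.0330/0.9670 = 921 Ω.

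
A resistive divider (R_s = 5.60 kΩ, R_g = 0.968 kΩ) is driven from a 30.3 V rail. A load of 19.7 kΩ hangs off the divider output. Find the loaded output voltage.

The load sits in parallel with R_g: R_g‖R_L = (968 × 19700) / (968 + 19700) = 922.7 Ω.
V_out = 30.3 × 922.7 / (5600 + 922.7) = 30.3 × 922.7/6523 = 4.29 V.

V_out ≈ 4.29 V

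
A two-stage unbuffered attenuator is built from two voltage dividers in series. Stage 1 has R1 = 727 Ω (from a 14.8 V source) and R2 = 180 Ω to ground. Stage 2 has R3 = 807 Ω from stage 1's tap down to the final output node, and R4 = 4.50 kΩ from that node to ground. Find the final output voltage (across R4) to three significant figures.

Stage 2 presents R3+R4 = 5307 Ω as a load on stage 1's tap.
Stage 1's lower leg becomes R2‖(R3+R4) = 174.1 Ω, so V_mid = 14.8 × 174.1/901.1 = 2.859 V.
Stage 2 is itself unloaded: V_out = V_mid × R4/(R3+R4) = 2.859 × 4500/5307 = 2.42 V.

V_out ≈ 2.42 V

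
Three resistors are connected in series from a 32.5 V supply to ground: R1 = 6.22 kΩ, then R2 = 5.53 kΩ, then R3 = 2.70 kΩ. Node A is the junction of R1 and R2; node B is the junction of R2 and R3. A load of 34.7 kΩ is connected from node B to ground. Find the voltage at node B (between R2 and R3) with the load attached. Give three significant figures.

At node B, R3 is in parallel with the load: R3‖R_L = 2.505 kΩ.
Below node A the resistance is R2 + (R3‖R_L) = 8.035 kΩ, so V_A = 32.5 × 8.035/14.26 = 18.32 V.
Then V_B = V_A × (R3‖R_L)/(R2 + R3‖R_L) = 18.32 × 2.505/8.035 = 5.71 V.

V ≈ 5.71 V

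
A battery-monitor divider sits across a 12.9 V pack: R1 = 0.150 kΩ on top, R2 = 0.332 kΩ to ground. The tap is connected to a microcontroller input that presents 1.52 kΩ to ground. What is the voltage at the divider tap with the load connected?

V_out ≈ 8.32 V

The load sits in parallel with R2: R2‖R_L = (332 × 1520) / (332 + 1520) = 272.5 Ω.
V_out = 12.9 × 272.5 / (150 + 272.5) = 12.9 × 272.5/422.5 = 8.32 V.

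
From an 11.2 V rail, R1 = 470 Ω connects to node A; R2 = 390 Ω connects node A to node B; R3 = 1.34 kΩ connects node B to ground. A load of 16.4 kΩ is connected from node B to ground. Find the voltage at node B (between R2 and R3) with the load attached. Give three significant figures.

V ≈ 6.61 V

At node B, R3 is in parallel with the load: R3‖R_L = 1239 Ω.
Below node A the resistance is R2 + (R3‖R_L) = 1629 Ω, so V_A = 11.2 × 1629/2099 = 8.692 V.
Then V_B = V_A × (R3‖R_L)/(R2 + R3‖R_L) = 8.692 × 1239/1629 = 6.61 V.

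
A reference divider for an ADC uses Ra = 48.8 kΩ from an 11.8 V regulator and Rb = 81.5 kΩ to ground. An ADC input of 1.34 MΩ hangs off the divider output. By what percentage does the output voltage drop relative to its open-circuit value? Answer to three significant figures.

2.23 %

The divider's output (Thévenin) resistance is Ra‖Rb = 30.52 kΩ.
Fractional drop under load = R_th/(R_th + R_L) = 30.52 / (30.52 + 1340) = 0.02227.
So the output falls by 2.23 %.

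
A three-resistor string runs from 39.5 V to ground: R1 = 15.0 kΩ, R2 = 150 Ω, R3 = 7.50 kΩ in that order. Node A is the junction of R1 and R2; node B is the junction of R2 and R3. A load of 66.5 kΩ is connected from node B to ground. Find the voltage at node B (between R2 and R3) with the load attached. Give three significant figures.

At node B, R3 is in parallel with the load: R3‖R_L = 6740 Ω.
Below node A the resistance is R2 + (R3‖R_L) = 6890 Ω, so V_A = 39.5 × 6890/21890 = 12.43 V.
Then V_B = V_A × (R3‖R_L)/(R2 + R3‖R_L) = 12.43 × 6740/6890 = 12.2 V.

V ≈ 12.2 V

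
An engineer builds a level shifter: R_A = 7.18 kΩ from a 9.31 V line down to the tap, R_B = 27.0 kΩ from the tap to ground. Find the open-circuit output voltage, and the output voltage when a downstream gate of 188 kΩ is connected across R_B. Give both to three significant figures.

Open-circuit: V = 9.31 × 27.0/(7.18 + 27.0) = 7.35 V.
With the load, R_B becomes R_B‖R_L = 23.61 kΩ, so V = 9.31 × 23.61/30.79 = 7.14 V.

Unloaded: 7.35 V; loaded: 7.14 V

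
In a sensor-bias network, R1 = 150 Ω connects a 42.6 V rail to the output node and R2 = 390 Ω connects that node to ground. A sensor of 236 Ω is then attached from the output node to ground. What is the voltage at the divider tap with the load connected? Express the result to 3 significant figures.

The load sits in parallel with R2: R2‖R_L = (390 × 236) / (390 + 236) = 147.0 Ω.
V_out = 42.6 × 147.0 / (150 + 147.0) = 42.6 × 147.0/297.0 = 21.1 V.
(Unloaded it would have been 30.8 V.)

V_out ≈ 21.1 V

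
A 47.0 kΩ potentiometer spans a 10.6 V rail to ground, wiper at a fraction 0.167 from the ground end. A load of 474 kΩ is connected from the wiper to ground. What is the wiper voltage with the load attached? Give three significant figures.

V ≈ 1.75 V

The wiper splits the pot into (1−α)R = 39.15 kΩ above and αR = 7.849 kΩ below.
Lower section ‖ load = 7.721 kΩ.
V_wiper = 10.6 × 7.721/(39.15 + 7.721) = 1.75 V.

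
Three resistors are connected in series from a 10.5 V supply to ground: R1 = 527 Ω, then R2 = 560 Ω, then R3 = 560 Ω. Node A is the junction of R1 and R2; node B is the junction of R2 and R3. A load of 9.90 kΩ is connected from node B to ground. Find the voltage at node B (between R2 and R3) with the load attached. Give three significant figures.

V ≈ 3.44 V

At node B, R3 is in parallel with the load: R3‖R_L = 530.0 Ω.
Below node A the resistance is R2 + (R3‖R_L) = 1090 Ω, so V_A = 10.5 × 1090/1617 = 7.078 V.
Then V_B = V_A × (R3‖R_L)/(R2 + R3‖R_L) = 7.078 × 530.0/1090 = 3.44 V.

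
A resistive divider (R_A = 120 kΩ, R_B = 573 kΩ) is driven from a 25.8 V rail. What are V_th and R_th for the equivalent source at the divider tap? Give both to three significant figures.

V_th = 21.3 V, R_th = 99.2 kΩ

V_th is the open-circuit tap voltage: 25.8 × 573/(120 + 573) = 21.3 V.
With the supply zeroed, R_A and R_B appear in parallel from the tap: R_th = R_A‖R_B = (120 × 573)/693.0 = 99.2 kΩ.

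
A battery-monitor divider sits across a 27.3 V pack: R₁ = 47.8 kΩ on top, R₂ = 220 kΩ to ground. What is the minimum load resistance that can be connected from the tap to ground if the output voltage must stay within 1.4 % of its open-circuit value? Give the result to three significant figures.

Output resistance R_th = R₁‖R₂ = (47.8 × 220)/267.8 = 39.27 kΩ.
The fractional drop is R_th/(R_th + R_L); requiring this ≤ 0.0140 gives R_L ≥ R_th(1/0.0140 − 1) = 39.27 × 70.43 = 2.77 MΩ.

R_L(min) ≈ 2.77 MΩ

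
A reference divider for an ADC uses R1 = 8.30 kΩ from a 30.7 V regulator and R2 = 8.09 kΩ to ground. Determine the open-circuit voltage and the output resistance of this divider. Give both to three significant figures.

V_th is the open-circuit tap voltage: 30.7 × 8.09/(8.30 + 8.09) = 15.2 V.
With the supply zeroed, R1 and R2 appear in parallel from the tap: R_th = R1‖R2 = (8.30 × 8.09)/16.39 = 4.10 kΩ.

V_th = 15.2 V, R_th = 4.10 kΩ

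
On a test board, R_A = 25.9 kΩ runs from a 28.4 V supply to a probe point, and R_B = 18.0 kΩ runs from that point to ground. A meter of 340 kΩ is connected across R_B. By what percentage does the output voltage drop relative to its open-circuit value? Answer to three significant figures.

The divider's output (Thévenin) resistance is R_A‖R_B = 10.62 kΩ.
Fractional drop under load = R_th/(R_th + R_L) = 10.62 / (10.62 + 340) = 0.03029.
So the output falls by 3.03 %.

3.03 %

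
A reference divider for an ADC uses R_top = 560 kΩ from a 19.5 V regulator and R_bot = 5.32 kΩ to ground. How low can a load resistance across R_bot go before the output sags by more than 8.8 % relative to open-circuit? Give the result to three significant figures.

Output resistance R_th = R_top‖R_bot = (560 × 5.32)/565.3 = 5.270 kΩ.
The fractional drop is R_th/(R_th + R_L); requiring this ≤ 0.0880 gives R_L ≥ R_th(1/0.0880 − 1) = 5.270 × 10.36 = 54.6 kΩ.

R_L(min) ≈ 54.6 kΩ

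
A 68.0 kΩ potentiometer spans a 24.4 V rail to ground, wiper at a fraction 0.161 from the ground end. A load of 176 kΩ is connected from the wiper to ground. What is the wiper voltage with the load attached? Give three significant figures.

The wiper splits the pot into (1−α)R = 57.05 kΩ above and αR = 10.95 kΩ below.
Lower section ‖ load = 10.31 kΩ.
V_wiper = 24.4 × 10.31/(57.05 + 10.31) = 3.73 V.

V ≈ 3.73 V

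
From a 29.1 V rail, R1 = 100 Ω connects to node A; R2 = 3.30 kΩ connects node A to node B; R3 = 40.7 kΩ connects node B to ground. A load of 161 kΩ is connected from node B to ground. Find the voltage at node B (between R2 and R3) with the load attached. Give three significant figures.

At node B, R3 is in parallel with the load: R3‖R_L = 32490 Ω.
Below node A the resistance is R2 + (R3‖R_L) = 35790 Ω, so V_A = 29.1 × 35790/35890 = 29.02 V.
Then V_B = V_A × (R3‖R_L)/(R2 + R3‖R_L) = 29.02 × 32490/35790 = 26.3 V.

V ≈ 26.3 V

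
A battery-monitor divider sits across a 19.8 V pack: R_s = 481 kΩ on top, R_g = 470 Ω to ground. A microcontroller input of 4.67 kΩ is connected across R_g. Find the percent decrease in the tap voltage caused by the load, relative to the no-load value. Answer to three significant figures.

9.14 %

The divider's output (Thévenin) resistance is R_s‖R_g = 469.5 Ω.
Fractional drop under load = R_th/(R_th + R_L) = 469.5 / (469.5 + 4670) = 0.09136.
So the output falls by 9.14 %.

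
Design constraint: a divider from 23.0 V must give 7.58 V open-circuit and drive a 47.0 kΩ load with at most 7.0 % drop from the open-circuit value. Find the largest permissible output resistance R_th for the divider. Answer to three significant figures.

Loading drop = R_th/(R_th + R_L) ≤ 0.0700, so R_th ≤ R_L · ε/(1−ε) = 47.0 kΩ × 0.0700/0.9300 = 3.54 kΩ.

R_th ≤ 3.54 kΩ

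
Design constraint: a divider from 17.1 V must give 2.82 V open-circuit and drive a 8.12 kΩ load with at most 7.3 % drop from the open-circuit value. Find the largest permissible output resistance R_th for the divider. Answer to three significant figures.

Loading drop = R_th/(R_th + R_L) ≤ 0.0730, so R_th ≤ R_L · ε/(1−ε) = 8.12 kΩ × 0.0730/0.9270 = 639 Ω.
(Any R1, R2 with R2/(R1+R2) = 0.165 and R1‖R2 ≤ 639 Ω will meet the spec.)

R_th ≤ 639 Ω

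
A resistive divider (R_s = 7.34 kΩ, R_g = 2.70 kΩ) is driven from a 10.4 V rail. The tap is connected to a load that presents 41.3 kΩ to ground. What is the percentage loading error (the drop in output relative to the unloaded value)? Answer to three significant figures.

The divider's output (Thévenin) resistance is R_s‖R_g = 1.974 kΩ.
Fractional drop under load = R_th/(R_th + R_L) = 1.974 / (1.974 + 41.3) = 0.04561.
So the output falls by 4.56 %.

4.56 %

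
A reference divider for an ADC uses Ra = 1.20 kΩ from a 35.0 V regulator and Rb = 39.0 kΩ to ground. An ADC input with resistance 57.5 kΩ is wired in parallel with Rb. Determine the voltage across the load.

The load sits in parallel with Rb: Rb‖R_L = (39.0 × 57.5) / (39.0 + 57.5) = 23.24 kΩ.
V_out = 35.0 × 23.24 / (1.20 + 23.24) = 35.0 × 23.24/24.44 = 33.3 V.

V_out ≈ 33.3 V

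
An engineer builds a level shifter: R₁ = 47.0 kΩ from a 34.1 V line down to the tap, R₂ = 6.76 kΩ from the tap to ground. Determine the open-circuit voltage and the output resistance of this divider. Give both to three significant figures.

V_th = 4.29 V, R_th = 5.91 kΩ

V_th is the open-circuit tap voltage: 34.1 × 6.76/(47.0 + 6.76) = 4.29 V.
With the supply zeroed, R₁ and R₂ appear in parallel from the tap: R_th = R₁‖R₂ = (47.0 × 6.76)/53.76 = 5.91 kΩ.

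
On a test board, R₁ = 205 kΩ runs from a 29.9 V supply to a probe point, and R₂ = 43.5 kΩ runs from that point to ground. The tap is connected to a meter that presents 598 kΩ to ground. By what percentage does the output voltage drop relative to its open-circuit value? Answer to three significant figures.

The divider's output (Thévenin) resistance is R₁‖R₂ = 35.89 kΩ.
Fractional drop under load = R_th/(R_th + R_L) = 35.89 / (35.89 + 598) = 0.05661.
So the output falls by 5.66 %.

5.66 %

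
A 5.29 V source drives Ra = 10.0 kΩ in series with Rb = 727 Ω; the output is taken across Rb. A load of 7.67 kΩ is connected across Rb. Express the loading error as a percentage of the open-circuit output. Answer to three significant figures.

Unloaded V = 5.29 × 727/10730 = 0.35852 V.
Loaded: Rb‖R_L = 664.1 Ω, giving V = 5.29 × 664.1/10660 = 0.32941 V.
Drop = (0.35852 − 0.32941) / 0.35852 = 8.12 %.

8.12 %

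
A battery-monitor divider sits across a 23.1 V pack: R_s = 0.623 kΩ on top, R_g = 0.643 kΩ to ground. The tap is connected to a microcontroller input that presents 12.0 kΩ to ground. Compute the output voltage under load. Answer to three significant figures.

V_out ≈ 11.4 V

The load sits in parallel with R_g: R_g‖R_L = (643 × 12000) / (643 + 12000) = 610.3 Ω.
V_out = 23.1 × 610.3 / (623 + 610.3) = 23.1 × 610.3/1233 = 11.4 V.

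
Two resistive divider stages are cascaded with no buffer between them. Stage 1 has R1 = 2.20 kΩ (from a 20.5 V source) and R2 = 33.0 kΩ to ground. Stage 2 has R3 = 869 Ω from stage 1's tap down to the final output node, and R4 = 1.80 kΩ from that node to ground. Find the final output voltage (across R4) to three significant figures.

V_out ≈ 7.31 V

Stage 2 presents R3+R4 = 2669 Ω as a load on stage 1's tap.
Stage 1's lower leg becomes R2‖(R3+R4) = 2469 Ω, so V_mid = 20.5 × 2469/4669 = 10.84 V.
Stage 2 is itself unloaded: V_out = V_mid × R4/(R3+R4) = 10.84 × 1800/2669 = 7.31 V.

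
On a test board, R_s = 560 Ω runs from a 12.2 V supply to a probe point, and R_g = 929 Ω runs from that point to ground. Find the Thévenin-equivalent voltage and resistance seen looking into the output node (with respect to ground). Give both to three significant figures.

V_th = 7.61 V, R_th = 349 Ω

V_th is the open-circuit tap voltage: 12.2 × 929/(560 + 929) = 7.61 V.
With the supply zeroed, R_s and R_g appear in parallel from the tap: R_th = R_s‖R_g = (560 × 929)/1489 = 349 Ω.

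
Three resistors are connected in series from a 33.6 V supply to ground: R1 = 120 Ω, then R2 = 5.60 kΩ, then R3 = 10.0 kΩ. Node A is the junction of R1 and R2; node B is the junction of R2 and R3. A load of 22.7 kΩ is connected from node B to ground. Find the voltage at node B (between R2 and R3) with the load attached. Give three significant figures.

V ≈ 18.4 V

At node B, R3 is in parallel with the load: R3‖R_L = 6942 Ω.
Below node A the resistance is R2 + (R3‖R_L) = 12540 Ω, so V_A = 33.6 × 12540/12660 = 33.28 V.
Then V_B = V_A × (R3‖R_L)/(R2 + R3‖R_L) = 33.28 × 6942/12540 = 18.4 V.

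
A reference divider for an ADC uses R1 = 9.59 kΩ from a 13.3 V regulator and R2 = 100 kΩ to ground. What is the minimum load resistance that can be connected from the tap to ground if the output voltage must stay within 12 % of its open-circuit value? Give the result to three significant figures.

R_L(min) ≈ 64.2 kΩ

Output resistance R_th = R1‖R2 = (9.59 × 100)/109.6 = 8.751 kΩ.
The fractional drop is R_th/(R_th + R_L); requiring this ≤ 0.120 gives R_L ≥ R_th(1/0.120 − 1) = 8.751 × 7.333 = 64.2 kΩ.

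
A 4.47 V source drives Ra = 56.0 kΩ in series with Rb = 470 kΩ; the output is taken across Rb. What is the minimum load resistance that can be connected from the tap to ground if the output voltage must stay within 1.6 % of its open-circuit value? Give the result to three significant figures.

R_L(min) ≈ 3.08 MΩ

Output resistance R_th = Ra‖Rb = (56.0 × 470)/526.0 = 50.04 kΩ.
The fractional drop is R_th/(R_th + R_L); requiring this ≤ 0.0160 gives R_L ≥ R_th(1/0.0160 − 1) = 50.04 × 61.50 = 3.08 MΩ.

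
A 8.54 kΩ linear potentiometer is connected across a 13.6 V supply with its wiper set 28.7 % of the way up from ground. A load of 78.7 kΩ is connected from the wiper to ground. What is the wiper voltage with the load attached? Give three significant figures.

The wiper splits the pot into (1−α)R = 6.089 kΩ above and αR = 2.451 kΩ below.
Lower section ‖ load = 2.377 kΩ.
V_wiper = 13.6 × 2.377/(6.089 + 2.377) = 3.82 V.

V ≈ 3.82 V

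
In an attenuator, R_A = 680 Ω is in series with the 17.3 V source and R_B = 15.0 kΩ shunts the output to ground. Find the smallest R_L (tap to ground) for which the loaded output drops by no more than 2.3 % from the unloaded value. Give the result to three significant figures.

R_L(min) ≈ 27.6 kΩ

Output resistance R_th = R_A‖R_B = (680 × 15000)/15680 = 650.5 Ω.
The fractional drop is R_th/(R_th + R_L); requiring this ≤ 0.0230 gives R_L ≥ R_th(1/0.0230 − 1) = 650.5 × 42.48 = 27.6 kΩ.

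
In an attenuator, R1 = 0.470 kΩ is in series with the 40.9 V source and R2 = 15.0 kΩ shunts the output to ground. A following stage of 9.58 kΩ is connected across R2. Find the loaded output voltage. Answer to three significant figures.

The load sits in parallel with R2: R2‖R_L = (15000 × 9580) / (15000 + 9580) = 5846 Ω.
V_out = 40.9 × 5846 / (470 + 5846) = 40.9 × 5846/6316 = 37.9 V.

V_out ≈ 37.9 V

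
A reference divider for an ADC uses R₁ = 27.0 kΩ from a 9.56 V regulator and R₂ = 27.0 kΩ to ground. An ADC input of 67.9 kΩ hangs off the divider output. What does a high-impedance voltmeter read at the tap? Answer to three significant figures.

V_out ≈ 3.99 V

The load sits in parallel with R₂: R₂‖R_L = (27.0 × 67.9) / (27.0 + 67.9) = 19.32 kΩ.
V_out = 9.56 × 19.32 / (27.0 + 19.32) = 9.56 × 19.32/46.32 = 3.99 V.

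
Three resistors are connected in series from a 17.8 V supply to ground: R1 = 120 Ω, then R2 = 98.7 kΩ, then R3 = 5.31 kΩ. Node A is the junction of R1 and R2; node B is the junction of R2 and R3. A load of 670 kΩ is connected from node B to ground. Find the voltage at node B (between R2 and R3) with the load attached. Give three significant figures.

V ≈ 0.901 V

At node B, R3 is in parallel with the load: R3‖R_L = 5268 Ω.
Below node A the resistance is R2 + (R3‖R_L) = 104000 Ω, so V_A = 17.8 × 104000/104100 = 17.78 V.
Then V_B = V_A × (R3‖R_L)/(R2 + R3‖R_L) = 17.78 × 5268/104000 = 0.901 V.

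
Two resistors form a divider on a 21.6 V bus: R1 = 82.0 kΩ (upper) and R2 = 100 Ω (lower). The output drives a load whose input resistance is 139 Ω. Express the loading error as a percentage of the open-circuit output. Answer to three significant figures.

The divider's output (Thévenin) resistance is R1‖R2 = 99.88 Ω.
Fractional drop under load = R_th/(R_th + R_L) = 99.88 / (99.88 + 139) = 0.4181.
So the output falls by 41.8 %.

41.8 %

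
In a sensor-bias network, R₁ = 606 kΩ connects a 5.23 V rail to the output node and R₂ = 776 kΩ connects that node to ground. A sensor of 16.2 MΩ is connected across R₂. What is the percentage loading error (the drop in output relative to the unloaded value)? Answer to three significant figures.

2.06 %

The divider's output (Thévenin) resistance is R₁‖R₂ = 340.3 kΩ.
Fractional drop under load = R_th/(R_th + R_L) = 340.3 / (340.3 + 16200) = 0.02057.
So the output falls by 2.06 %.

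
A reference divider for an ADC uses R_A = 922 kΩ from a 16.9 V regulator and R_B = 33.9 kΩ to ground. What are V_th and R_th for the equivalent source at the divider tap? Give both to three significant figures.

V_th is the open-circuit tap voltage: 16.9 × 33.9/(922 + 33.9) = 0.599 V.
With the supply zeroed, R_A and R_B appear in parallel from the tap: R_th = R_A‖R_B = (922 × 33.9)/955.9 = 32.7 kΩ.

V_th = 0.599 V, R_th = 32.7 kΩ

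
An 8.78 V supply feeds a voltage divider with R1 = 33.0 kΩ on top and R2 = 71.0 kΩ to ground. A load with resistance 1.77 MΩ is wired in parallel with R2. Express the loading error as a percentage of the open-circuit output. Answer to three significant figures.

The divider's output (Thévenin) resistance is R1‖R2 = 22.53 kΩ.
Fractional drop under load = R_th/(R_th + R_L) = 22.53 / (22.53 + 1770) = 0.01257.
So the output falls by 1.26 %.

1.26 %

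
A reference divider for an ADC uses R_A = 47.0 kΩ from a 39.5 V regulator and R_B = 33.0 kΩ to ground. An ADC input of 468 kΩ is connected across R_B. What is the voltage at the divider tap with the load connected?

V_out ≈ 15.6 V

The load sits in parallel with R_B: R_B‖R_L = (33.0 × 468) / (33.0 + 468) = 30.83 kΩ.
V_out = 39.5 × 30.83 / (47.0 + 30.83) = 39.5 × 30.83/77.83 = 15.6 V.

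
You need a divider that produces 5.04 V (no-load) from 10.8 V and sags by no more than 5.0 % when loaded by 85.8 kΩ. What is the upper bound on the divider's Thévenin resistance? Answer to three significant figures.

Loading drop = R_th/(R_th + R_L) ≤ 0.0500, so R_th ≤ R_L · ε/(1−ε) = 85.8 kΩ × 0.0500/0.9500 = 4.52 kΩ.
(Any R1, R2 with R2/(R1+R2) = 0.467 and R1‖R2 ≤ 4.52 kΩ will meet the spec.)

R_th ≤ 4.52 kΩ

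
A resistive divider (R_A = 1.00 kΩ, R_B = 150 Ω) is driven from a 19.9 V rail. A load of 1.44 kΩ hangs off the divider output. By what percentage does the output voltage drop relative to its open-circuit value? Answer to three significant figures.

8.31 %

The divider's output (Thévenin) resistance is R_A‖R_B = 130.4 Ω.
Fractional drop under load = R_th/(R_th + R_L) = 130.4 / (130.4 + 1440) = 0.08306.
So the output falls by 8.31 %.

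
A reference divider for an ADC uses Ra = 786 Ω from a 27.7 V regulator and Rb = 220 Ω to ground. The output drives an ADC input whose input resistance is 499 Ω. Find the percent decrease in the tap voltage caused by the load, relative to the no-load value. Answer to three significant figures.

25.6 %

Unloaded V = 27.7 × 220/1006 = 6.058 V.
Loaded: Rb‖R_L = 152.7 Ω, giving V = 27.7 × 152.7/938.7 = 4.506 V.
Drop = (6.058 − 4.506) / 6.058 = 25.6 %.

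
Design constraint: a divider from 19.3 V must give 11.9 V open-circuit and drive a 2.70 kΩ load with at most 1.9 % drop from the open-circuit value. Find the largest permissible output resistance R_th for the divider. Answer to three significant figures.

Loading drop = R_th/(R_th + R_L) ≤ 0.0190, so R_th ≤ R_L · ε/(1−ε) = 2.70 kΩ × 0.0190/0.9810 = 52.3 Ω.

R_th ≤ 52.3 Ω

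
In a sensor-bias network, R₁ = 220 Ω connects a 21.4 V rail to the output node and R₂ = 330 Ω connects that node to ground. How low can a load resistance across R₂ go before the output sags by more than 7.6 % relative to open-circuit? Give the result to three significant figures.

Output resistance R_th = R₁‖R₂ = (220 × 330)/550.0 = 132.0 Ω.
The fractional drop is R_th/(R_th + R_L); requiring this ≤ 0.0760 gives R_L ≥ R_th(1/0.0760 − 1) = 132.0 × 12.16 = 1.60 kΩ.

R_L(min) ≈ 1.60 kΩ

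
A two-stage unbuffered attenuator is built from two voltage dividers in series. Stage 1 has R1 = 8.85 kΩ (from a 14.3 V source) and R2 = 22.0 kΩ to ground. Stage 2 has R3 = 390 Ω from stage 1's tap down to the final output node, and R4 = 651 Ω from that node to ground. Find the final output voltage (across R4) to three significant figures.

Stage 2 presents R3+R4 = 1041 Ω as a load on stage 1's tap.
Stage 1's lower leg becomes R2‖(R3+R4) = 994.0 Ω, so V_mid = 14.3 × 994.0/9844 = 1.444 V.
Stage 2 is itself unloaded: V_out = V_mid × R4/(R3+R4) = 1.444 × 651/1041 = 0.903 V.

V_out ≈ 0.903 V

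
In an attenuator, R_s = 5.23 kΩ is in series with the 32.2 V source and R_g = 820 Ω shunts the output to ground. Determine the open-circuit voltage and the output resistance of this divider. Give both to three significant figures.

V_th is the open-circuit tap voltage: 32.2 × 820/(5230 + 820) = 4.36 V.
With the supply zeroed, R_s and R_g appear in parallel from the tap: R_th = R_s‖R_g = (5230 × 820)/6050 = 709 Ω.

V_th = 4.36 V, R_th = 709 Ω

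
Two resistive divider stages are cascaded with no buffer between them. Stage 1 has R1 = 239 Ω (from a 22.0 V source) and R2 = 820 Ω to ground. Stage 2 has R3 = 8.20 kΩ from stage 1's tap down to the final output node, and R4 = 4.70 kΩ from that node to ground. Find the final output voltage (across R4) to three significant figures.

V_out ≈ 6.12 V

Stage 2 presents R3+R4 = 12900 Ω as a load on stage 1's tap.
Stage 1's lower leg becomes R2‖(R3+R4) = 771.0 Ω, so V_mid = 22.0 × 771.0/1010 = 16.79 V.
Stage 2 is itself unloaded: V_out = V_mid × R4/(R3+R4) = 16.79 × 4700/12900 = 6.12 V.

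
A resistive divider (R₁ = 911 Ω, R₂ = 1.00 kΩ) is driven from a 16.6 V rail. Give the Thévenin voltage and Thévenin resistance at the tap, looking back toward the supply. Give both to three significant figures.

V_th is the open-circuit tap voltage: 16.6 × 1000/(911 + 1000) = 8.69 V.
With the supply zeroed, R₁ and R₂ appear in parallel from the tap: R_th = R₁‖R₂ = (911 × 1000)/1911 = 477 Ω.

V_th = 8.69 V, R_th = 477 Ω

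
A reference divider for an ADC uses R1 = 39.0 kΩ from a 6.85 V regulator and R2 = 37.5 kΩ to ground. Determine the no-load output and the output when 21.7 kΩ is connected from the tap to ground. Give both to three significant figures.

Open-circuit: V = 6.85 × 37.5/(39.0 + 37.5) = 3.36 V.
With the load, R2 becomes R2‖R_L = 13.75 kΩ, so V = 6.85 × 13.75/52.75 = 1.79 V.

Unloaded: 3.36 V; loaded: 1.79 V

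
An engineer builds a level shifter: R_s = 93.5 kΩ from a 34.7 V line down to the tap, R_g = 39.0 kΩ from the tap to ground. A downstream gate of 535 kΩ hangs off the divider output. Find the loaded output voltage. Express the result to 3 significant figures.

The load sits in parallel with R_g: R_g‖R_L = (39.0 × 535) / (39.0 + 535) = 36.35 kΩ.
V_out = 34.7 × 36.35 / (93.5 + 36.35) = 34.7 × 36.35/129.9 = 9.71 V.

V_out ≈ 9.71 V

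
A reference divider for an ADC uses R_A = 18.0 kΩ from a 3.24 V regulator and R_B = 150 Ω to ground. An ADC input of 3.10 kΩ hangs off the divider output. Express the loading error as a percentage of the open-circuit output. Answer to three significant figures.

4.58 %

The divider's output (Thévenin) resistance is R_A‖R_B = 148.8 Ω.
Fractional drop under load = R_th/(R_th + R_L) = 148.8 / (148.8 + 3100) = 0.04579.
So the output falls by 4.58 %.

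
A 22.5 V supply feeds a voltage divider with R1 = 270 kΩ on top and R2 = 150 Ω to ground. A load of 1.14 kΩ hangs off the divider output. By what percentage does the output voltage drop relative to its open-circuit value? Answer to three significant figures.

The divider's output (Thévenin) resistance is R1‖R2 = 149.9 Ω.
Fractional drop under load = R_th/(R_th + R_L) = 149.9 / (149.9 + 1140) = 0.1162.
So the output falls by 11.6 %.

11.6 %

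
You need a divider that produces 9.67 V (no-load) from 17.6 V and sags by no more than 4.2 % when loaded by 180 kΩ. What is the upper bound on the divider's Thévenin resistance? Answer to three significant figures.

R_th ≤ 7.89 kΩ

Loading drop = R_th/(R_th + R_L) ≤ 0.0420, so R_th ≤ R_L · ε/(1−ε) = 180 kΩ × 0.0420/0.9580 = 7.89 kΩ.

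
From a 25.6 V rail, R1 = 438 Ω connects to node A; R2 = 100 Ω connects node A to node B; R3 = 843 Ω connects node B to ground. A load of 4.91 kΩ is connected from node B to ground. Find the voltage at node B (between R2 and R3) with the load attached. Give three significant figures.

At node B, R3 is in parallel with the load: R3‖R_L = 719.5 Ω.
Below node A the resistance is R2 + (R3‖R_L) = 819.5 Ω, so V_A = 25.6 × 819.5/1257 = 16.68 V.
Then V_B = V_A × (R3‖R_L)/(R2 + R3‖R_L) = 16.68 × 719.5/819.5 = 14.6 V.

V ≈ 14.6 V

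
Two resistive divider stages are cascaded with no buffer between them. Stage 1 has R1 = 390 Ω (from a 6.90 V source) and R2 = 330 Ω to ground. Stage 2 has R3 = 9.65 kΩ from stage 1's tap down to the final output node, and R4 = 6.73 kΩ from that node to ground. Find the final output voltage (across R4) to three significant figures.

Stage 2 presents R3+R4 = 16380 Ω as a load on stage 1's tap.
Stage 1's lower leg becomes R2‖(R3+R4) = 323.5 Ω, so V_mid = 6.90 × 323.5/713.5 = 3.128 V.
Stage 2 is itself unloaded: V_out = V_mid × R4/(R3+R4) = 3.128 × 6730/16380 = 1.29 V.

V_out ≈ 1.29 V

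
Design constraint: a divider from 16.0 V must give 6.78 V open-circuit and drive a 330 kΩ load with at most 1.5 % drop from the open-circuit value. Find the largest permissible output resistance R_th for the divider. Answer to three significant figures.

R_th ≤ 5.03 kΩ

Loading drop = R_th/(R_th + R_L) ≤ 0.0150, so R_th ≤ R_L · ε/(1−ε) = 330 kΩ × 0.0150/0.9850 = 5.03 kΩ.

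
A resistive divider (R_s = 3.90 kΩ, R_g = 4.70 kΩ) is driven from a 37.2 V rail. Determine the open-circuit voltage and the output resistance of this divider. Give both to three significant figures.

V_th is the open-circuit tap voltage: 37.2 × 4.70/(3.90 + 4.70) = 20.3 V.
With the supply zeroed, R_s and R_g appear in parallel from the tap: R_th = R_s‖R_g = (3.90 × 4.70)/8.600 = 2.13 kΩ.

V_th = 20.3 V, R_th = 2.13 kΩ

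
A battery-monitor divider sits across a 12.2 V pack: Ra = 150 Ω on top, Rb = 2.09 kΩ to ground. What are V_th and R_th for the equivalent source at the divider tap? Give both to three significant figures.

V_th = 11.4 V, R_th = 140 Ω

V_th is the open-circuit tap voltage: 12.2 × 2090/(150 + 2090) = 11.4 V.
With the supply zeroed, Ra and Rb appear in parallel from the tap: R_th = Ra‖Rb = (150 × 2090)/2240 = 140 Ω.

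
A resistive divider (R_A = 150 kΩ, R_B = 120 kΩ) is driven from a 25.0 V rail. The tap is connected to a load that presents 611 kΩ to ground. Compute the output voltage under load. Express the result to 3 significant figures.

V_out ≈ 10.0 V

The load sits in parallel with R_B: R_B‖R_L = (120 × 611) / (120 + 611) = 100.3 kΩ.
V_out = 25.0 × 100.3 / (150 + 100.3) = 25.0 × 100.3/250.3 = 10.0 V.
(Unloaded it would have been 11.1 V.)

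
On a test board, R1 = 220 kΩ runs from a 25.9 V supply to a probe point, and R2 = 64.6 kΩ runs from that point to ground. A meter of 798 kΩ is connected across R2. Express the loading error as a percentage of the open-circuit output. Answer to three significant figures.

The divider's output (Thévenin) resistance is R1‖R2 = 49.94 kΩ.
Fractional drop under load = R_th/(R_th + R_L) = 49.94 / (49.94 + 798) = 0.05889.
So the output falls by 5.89 %.

5.89 %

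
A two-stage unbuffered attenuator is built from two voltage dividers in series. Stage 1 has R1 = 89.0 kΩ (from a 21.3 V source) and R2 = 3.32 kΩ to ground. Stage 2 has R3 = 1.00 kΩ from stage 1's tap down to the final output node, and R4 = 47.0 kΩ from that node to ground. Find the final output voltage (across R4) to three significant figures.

V_out ≈ 0.703 V

Stage 2 presents R3+R4 = 48.00 kΩ as a load on stage 1's tap.
Stage 1's lower leg becomes R2‖(R3+R4) = 3.105 kΩ, so V_mid = 21.3 × 3.105/92.11 = 0.7181 V.
Stage 2 is itself unloaded: V_out = V_mid × R4/(R3+R4) = 0.7181 × 47.0/48.00 = 0.703 V.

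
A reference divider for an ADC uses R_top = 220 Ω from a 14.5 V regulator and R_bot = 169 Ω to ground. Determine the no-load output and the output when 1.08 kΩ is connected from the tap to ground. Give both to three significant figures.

Unloaded: 6.30 V; loaded: 5.79 V

Open-circuit: V = 14.5 × 169/(220 + 169) = 6.30 V.
With the load, R_bot becomes R_bot‖R_L = 146.1 Ω, so V = 14.5 × 146.1/366.1 = 5.79 V.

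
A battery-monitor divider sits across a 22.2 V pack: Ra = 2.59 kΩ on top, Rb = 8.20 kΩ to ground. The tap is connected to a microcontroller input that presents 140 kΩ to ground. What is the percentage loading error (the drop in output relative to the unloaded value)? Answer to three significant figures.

1.39 %

The divider's output (Thévenin) resistance is Ra‖Rb = 1.968 kΩ.
Fractional drop under load = R_th/(R_th + R_L) = 1.968 / (1.968 + 140) = 0.01386.
So the output falls by 1.39 %.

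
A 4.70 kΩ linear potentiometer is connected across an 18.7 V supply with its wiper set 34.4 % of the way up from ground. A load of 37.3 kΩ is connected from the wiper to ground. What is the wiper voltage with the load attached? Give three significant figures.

The wiper splits the pot into (1−α)R = 3.083 kΩ above and αR = 1.617 kΩ below.
Lower section ‖ load = 1.550 kΩ.
V_wiper = 18.7 × 1.550/(3.083 + 1.550) = 6.25 V.

V ≈ 6.25 V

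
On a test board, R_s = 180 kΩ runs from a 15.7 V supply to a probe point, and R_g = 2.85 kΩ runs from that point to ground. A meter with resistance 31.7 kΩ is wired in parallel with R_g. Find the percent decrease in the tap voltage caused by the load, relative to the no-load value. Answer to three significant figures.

Unloaded V = 15.7 × 2.85/182.8 = 0.24471 V.
Loaded: R_g‖R_L = 2.615 kΩ, giving V = 15.7 × 2.615/182.6 = 0.22481 V.
Drop = (0.24471 − 0.22481) / 0.24471 = 8.13 %.

8.13 %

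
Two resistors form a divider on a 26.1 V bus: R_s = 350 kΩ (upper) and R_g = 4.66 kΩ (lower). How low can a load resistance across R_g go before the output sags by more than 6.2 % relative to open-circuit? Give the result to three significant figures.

R_L(min) ≈ 69.6 kΩ

Output resistance R_th = R_s‖R_g = (350 × 4.66)/354.7 = 4.599 kΩ.
The fractional drop is R_th/(R_th + R_L); requiring this ≤ 0.0620 gives R_L ≥ R_th(1/0.0620 − 1) = 4.599 × 15.13 = 69.6 kΩ.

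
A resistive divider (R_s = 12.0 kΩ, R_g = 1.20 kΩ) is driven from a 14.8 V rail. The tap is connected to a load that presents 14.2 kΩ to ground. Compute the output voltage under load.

The load sits in parallel with R_g: R_g‖R_L = (1.20 × 14.2) / (1.20 + 14.2) = 1.106 kΩ.
V_out = 14.8 × 1.106 / (12.0 + 1.106) = 14.8 × 1.106/13.11 = 1.25 V.

V_out ≈ 1.25 V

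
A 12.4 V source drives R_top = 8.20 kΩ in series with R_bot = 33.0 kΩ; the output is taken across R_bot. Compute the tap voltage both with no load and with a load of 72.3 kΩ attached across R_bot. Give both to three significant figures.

Open-circuit: V = 12.4 × 33.0/(8.20 + 33.0) = 9.93 V.
With the load, R_bot becomes R_bot‖R_L = 22.66 kΩ, so V = 12.4 × 22.66/30.86 = 9.10 V.

Unloaded: 9.93 V; loaded: 9.10 V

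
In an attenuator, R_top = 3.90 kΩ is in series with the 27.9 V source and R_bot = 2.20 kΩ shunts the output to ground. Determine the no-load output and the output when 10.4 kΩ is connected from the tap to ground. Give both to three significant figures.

Unloaded: 10.1 V; loaded: 8.86 V

Open-circuit: V = 27.9 × 2.20/(3.90 + 2.20) = 10.1 V.
With the load, R_bot becomes R_bot‖R_L = 1.816 kΩ, so V = 27.9 × 1.816/5.716 = 8.86 V.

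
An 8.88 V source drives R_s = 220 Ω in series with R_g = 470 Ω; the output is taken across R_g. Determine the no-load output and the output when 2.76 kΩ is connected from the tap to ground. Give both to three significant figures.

Unloaded: 6.05 V; loaded: 5.74 V

Open-circuit: V = 8.88 × 470/(220 + 470) = 6.05 V.
With the load, R_g becomes R_g‖R_L = 401.6 Ω, so V = 8.88 × 401.6/621.6 = 5.74 V.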